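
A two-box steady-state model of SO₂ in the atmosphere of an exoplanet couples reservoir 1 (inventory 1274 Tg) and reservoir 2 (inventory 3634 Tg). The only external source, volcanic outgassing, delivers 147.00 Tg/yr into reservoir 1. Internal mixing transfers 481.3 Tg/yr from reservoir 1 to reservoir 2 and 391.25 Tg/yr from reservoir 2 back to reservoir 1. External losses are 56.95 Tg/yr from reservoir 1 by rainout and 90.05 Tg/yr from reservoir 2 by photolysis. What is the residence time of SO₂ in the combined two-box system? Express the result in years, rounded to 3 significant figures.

33.4 yr

Residence time in the combined system uses the total inventory and the total *external* removal — internal exchanges between the two boxes cancel.
M_total = 1274 + 3634 = 4908.0 Tg.
ΣF_external_out = 56.95 + 90.05 = 147.00 Tg/yr.
τ = M_total / ΣF_ext = 4908.0 / 147.00 = 33.39 yr.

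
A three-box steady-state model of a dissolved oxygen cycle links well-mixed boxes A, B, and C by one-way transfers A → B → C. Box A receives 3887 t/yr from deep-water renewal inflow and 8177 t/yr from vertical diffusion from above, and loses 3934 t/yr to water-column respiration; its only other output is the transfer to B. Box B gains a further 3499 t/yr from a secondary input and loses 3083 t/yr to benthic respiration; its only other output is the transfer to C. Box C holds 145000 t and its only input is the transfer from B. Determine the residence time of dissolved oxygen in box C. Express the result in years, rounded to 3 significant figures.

17.0 yr

Box A: F(A→B) = (3887 + 8177) − 3934 = 8130.0 t/yr.
Box B: F(B→C) = (8130.0 + 3499) − 3083 = 8546.0 t/yr.
Box C throughput = its input = 8546.0 t/yr; τ = 145000 / 8546.0 = 16.97 yr.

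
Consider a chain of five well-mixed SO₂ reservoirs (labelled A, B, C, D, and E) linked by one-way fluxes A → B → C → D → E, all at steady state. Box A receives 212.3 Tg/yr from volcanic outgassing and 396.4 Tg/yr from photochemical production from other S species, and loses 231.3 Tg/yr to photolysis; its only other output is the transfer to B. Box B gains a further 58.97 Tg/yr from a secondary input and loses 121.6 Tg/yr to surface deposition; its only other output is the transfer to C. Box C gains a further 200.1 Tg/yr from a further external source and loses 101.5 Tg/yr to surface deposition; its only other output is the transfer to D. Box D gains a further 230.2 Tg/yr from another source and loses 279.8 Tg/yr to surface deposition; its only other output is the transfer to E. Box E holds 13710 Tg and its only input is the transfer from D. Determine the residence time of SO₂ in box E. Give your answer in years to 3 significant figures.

Box A: F(A→B) = (212.3 + 396.4) − 231.3 = 377.40 Tg/yr.
Box B: F(B→C) = (377.40 + 58.97) − 121.6 = 314.77 Tg/yr.
Box C: F(C→D) = (314.77 + 200.1) − 101.5 = 413.37 Tg/yr.
Box D: F(D→E) = (413.37 + 230.2) − 279.8 = 363.77 Tg/yr.
Box E throughput = its input = 363.77 Tg/yr; τ = 13710 / 363.77 = 37.69 yr.

37.7 yr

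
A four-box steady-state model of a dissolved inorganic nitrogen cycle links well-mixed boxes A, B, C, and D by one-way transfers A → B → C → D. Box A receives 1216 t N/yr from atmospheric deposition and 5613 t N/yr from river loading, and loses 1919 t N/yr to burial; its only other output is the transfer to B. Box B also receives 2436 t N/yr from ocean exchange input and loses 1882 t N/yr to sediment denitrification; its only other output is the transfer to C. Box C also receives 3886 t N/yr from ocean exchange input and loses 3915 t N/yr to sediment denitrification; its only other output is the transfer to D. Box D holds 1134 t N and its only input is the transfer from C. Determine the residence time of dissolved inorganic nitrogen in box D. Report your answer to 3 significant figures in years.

0.209 yr

Box A: F(A→B) = (1216 + 5613) − 1919 = 4910.0 t N/yr.
Box B: F(B→C) = (4910.0 + 2436) − 1882 = 5464.0 t N/yr.
Box C: F(C→D) = (5464.0 + 3886) − 3915 = 5435.0 t N/yr.
Box D throughput = its input = 5435.0 t N/yr; τ = 1134 / 5435.0 = 0.2086 yr.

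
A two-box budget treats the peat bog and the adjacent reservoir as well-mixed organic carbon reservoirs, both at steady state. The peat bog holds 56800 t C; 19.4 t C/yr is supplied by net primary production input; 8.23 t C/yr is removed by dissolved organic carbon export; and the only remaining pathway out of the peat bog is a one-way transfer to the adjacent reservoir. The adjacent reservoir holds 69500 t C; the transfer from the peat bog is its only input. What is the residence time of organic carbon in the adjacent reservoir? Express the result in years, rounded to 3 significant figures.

6220 yr

Balance the peat bog: ΣF_in = 19.400 t C/yr.
Transfer to the adjacent reservoir = ΣF_in − (8.23) = 11.170 t C/yr.
At steady state the output of the adjacent reservoir equals its input, 11.170 t C/yr.
τ = M / F = 69500 / 11.170 = 6222 yr.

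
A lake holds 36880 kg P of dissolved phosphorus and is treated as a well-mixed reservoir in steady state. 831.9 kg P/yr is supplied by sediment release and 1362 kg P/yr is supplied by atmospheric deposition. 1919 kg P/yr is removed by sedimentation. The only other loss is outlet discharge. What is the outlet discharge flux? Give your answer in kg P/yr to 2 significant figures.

270 kg P/yr

At steady state ΣF_in = ΣF_out.
ΣF_in = 831.9 + 1362 = 2193.9 kg P/yr.
Outlet discharge flux = ΣF_in − (1919) = 2193.9 − 1919 = 274.9 kg P/yr.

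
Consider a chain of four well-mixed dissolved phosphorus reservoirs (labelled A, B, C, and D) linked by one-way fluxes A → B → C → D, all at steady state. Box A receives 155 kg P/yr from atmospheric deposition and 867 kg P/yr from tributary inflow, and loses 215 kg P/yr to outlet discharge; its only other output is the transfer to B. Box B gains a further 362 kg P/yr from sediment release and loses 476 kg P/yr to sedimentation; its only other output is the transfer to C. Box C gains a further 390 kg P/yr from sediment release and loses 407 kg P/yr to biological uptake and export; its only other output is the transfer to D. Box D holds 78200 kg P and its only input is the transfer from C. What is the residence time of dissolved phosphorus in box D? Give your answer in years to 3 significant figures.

116 yr

Box A: F(A→B) = (155 + 867) − 215 = 807.00 kg P/yr.
Box B: F(B→C) = (807.00 + 362) − 476 = 693.00 kg P/yr.
Box C: F(C→D) = (693.00 + 390) − 407 = 676.00 kg P/yr.
Box D throughput = its input = 676.00 kg P/yr; τ = 78200 / 676.00 = 115.7 yr.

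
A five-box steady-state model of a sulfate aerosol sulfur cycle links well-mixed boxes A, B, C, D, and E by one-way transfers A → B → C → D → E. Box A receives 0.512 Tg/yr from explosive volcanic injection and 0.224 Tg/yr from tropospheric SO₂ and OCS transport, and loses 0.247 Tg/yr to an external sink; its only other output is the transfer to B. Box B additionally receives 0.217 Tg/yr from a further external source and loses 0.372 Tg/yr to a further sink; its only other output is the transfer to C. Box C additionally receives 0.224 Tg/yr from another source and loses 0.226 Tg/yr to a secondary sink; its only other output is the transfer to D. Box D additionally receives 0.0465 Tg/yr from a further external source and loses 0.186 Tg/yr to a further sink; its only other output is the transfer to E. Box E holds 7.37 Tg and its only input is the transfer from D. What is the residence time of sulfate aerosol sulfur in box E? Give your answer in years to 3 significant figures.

Box A: F(A→B) = (0.512 + 0.224) − 0.247 = 0.48900 Tg/yr.
Box B: F(B→C) = (0.48900 + 0.217) − 0.372 = 0.33400 Tg/yr.
Box C: F(C→D) = (0.33400 + 0.224) − 0.226 = 0.33200 Tg/yr.
Box D: F(D→E) = (0.33200 + 0.0465) − 0.186 = 0.19250 Tg/yr.
Box E throughput = its input = 0.19250 Tg/yr; τ = 7.37 / 0.19250 = 38.29 yr.

38.3 yr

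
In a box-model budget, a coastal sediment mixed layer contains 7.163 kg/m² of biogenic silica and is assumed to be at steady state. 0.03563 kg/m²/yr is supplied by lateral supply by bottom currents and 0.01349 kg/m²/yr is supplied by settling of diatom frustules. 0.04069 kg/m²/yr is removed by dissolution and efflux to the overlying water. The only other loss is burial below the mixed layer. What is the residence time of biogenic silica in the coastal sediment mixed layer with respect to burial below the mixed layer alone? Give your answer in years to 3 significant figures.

At steady state ΣF_in = ΣF_out.
ΣF_in = 0.03563 + 0.01349 = 0.049120 kg/m²/yr.
Burial below the mixed layer flux = ΣF_in − (0.04069) = 0.049120 − 0.04069 = 0.008430 kg/m²/yr.
τ = M / F = 7.163 / 0.008430 = 849.7 yr.

850 yr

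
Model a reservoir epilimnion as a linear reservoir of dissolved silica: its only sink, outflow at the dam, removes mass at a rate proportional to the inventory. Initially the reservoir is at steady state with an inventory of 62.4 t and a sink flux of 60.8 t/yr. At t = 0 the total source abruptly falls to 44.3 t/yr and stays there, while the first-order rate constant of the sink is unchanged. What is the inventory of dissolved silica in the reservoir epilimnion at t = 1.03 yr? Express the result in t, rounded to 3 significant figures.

τ = M₀/F₀ = 62.4/60.8 = 1.026 yr; rate constant k = 1/τ.
New steady state M_∞ = F₁/k = F₁·τ = 44.3 × 1.026 = 45.466 t.
M(t) = M_∞ + (M₀ − M_∞)·e^(−t/τ); t/τ = 1.03/1.026 = 1.004, so e^(−t/τ) = 0.3666.
M(t) = 45.466 + 16.93 × 0.3666 = 51.673 t.

51.7 t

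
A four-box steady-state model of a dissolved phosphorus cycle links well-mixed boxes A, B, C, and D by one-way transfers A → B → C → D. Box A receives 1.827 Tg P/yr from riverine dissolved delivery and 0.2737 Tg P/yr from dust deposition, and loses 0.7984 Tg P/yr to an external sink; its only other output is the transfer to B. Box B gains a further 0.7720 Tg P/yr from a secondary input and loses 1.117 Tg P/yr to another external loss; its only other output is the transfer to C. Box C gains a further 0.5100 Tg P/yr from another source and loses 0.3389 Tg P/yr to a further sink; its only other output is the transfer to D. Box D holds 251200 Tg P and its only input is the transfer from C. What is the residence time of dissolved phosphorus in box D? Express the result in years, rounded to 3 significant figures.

223000 yr

Box A: F(A→B) = (1.827 + 0.2737) − 0.7984 = 1.3023 Tg P/yr.
Box B: F(B→C) = (1.3023 + 0.7720) − 1.117 = 0.95730 Tg P/yr.
Box C: F(C→D) = (0.95730 + 0.5100) − 0.3389 = 1.1284 Tg P/yr.
Box D throughput = its input = 1.1284 Tg P/yr; τ = 251200 / 1.1284 = 222600 yr.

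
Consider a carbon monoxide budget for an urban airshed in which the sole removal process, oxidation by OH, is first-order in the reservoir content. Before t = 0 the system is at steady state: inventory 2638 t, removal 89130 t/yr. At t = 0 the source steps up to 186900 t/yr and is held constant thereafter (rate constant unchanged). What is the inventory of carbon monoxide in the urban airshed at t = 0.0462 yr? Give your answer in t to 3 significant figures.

4920 t

Residence time τ = M₀/F₀ = 0.02960 yr. The eventual steady state is M_∞ = M₀·(F₁/F₀) = 2638 × 186900/89130 = 5531.7 t.
The anomaly ΔM(t) = M(t) − M_∞ decays as ΔM₀·e^(−t/τ) with ΔM₀ = 2638 − 5531.7 = −2894 t.
At t = 0.0462 yr, e^(−t/τ) = e^(−1.561) = 0.2099, so ΔM = −607.5 t and M = 5531.7 − 607.5 = 4924.2 t.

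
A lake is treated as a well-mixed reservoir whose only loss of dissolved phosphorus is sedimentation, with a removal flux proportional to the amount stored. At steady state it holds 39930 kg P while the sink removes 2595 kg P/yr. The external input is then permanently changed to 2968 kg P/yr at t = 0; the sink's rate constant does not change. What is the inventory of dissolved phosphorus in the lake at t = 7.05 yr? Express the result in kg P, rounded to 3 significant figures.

42000 kg P

Residence time τ = M₀/F₀ = 15.39 yr. The eventual steady state is M_∞ = M₀·(F₁/F₀) = 39930 × 2968/2595 = 45669 kg P.
The anomaly ΔM(t) = M(t) − M_∞ decays as ΔM₀·e^(−t/τ) with ΔM₀ = 39930 − 45669 = −5739 kg P.
At t = 7.05 yr, e^(−t/τ) = e^(−0.4582) = 0.6324, so ΔM = −3630 kg P and M = 45669 − 3630 = 42040 kg P.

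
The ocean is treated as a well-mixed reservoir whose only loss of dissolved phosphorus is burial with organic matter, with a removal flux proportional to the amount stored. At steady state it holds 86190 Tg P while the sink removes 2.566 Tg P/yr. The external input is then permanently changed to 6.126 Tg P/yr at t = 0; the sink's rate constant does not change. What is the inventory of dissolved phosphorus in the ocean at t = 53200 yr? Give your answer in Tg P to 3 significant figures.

τ = M₀/F₀ = 86190/2.566 = 33590 yr; rate constant k = 1/τ.
New steady state M_∞ = F₁/k = F₁·τ = 6.126 × 33590 = 205770 Tg P.
M(t) = M_∞ + (M₀ − M_∞)·e^(−t/τ); t/τ = 53200/33590 = 1.584, so e^(−t/τ) = 0.2052.
M(t) = 205770 − 119600 × 0.2052 = 181230 Tg P.

181000 Tg P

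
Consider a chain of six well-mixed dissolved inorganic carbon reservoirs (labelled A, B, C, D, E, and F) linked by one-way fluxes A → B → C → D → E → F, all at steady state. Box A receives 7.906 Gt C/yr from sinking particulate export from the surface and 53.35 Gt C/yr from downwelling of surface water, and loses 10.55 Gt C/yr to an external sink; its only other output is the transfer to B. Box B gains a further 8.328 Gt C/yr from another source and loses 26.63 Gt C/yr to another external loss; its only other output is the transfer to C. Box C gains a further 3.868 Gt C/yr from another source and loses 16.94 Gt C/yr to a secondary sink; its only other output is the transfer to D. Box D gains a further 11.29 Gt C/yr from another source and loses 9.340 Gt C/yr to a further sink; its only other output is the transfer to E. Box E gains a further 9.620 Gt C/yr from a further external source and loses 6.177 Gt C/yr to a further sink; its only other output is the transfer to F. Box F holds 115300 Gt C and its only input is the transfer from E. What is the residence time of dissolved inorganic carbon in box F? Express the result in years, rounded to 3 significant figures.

4660 yr

Box A: F(A→B) = (7.906 + 53.35) − 10.55 = 50.706 Gt C/yr.
Box B: F(B→C) = (50.706 + 8.328) − 26.63 = 32.404 Gt C/yr.
Box C: F(C→D) = (32.404 + 3.868) − 16.94 = 19.332 Gt C/yr.
Box D: F(D→E) = (19.332 + 11.29) − 9.340 = 21.282 Gt C/yr.
Box E: F(E→F) = (21.282 + 9.620) − 6.177 = 24.725 Gt C/yr.
Box F throughput = its input = 24.725 Gt C/yr; τ = 115300 / 24.725 = 4663 yr.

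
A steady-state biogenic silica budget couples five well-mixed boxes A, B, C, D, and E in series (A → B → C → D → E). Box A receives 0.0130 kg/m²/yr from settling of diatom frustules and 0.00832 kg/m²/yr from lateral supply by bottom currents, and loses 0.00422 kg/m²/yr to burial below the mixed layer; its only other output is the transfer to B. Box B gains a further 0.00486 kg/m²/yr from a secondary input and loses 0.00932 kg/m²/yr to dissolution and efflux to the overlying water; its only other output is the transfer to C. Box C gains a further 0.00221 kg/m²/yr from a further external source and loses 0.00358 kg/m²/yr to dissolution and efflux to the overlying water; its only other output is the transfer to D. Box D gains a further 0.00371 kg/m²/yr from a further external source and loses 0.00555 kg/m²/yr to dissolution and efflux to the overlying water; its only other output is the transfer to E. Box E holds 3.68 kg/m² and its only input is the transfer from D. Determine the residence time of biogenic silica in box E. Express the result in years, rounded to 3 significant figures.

390 yr

Box A: F(A→B) = (0.0130 + 0.00832) − 0.00422 = 0.017100 kg/m²/yr.
Box B: F(B→C) = (0.017100 + 0.00486) − 0.00932 = 0.012640 kg/m²/yr.
Box C: F(C→D) = (0.012640 + 0.00221) − 0.00358 = 0.011270 kg/m²/yr.
Box D: F(D→E) = (0.011270 + 0.00371) − 0.00555 = 0.0094300 kg/m²/yr.
Box E throughput = its input = 0.0094300 kg/m²/yr; τ = 3.68 / 0.0094300 = 390.2 yr.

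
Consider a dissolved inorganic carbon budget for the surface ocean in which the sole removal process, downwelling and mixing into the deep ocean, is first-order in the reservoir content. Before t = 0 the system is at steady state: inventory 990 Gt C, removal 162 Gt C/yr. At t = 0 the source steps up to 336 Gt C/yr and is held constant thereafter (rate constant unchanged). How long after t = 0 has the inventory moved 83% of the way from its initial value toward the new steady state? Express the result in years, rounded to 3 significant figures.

τ = M₀/F₀ = 990/162 = 6.111 yr.
The remaining gap fraction is e^(−t/τ); 83% covered ⇒ e^(−t/τ) = 0.170.
t = −τ ln(0.170) = 6.111 × 1.772 = 10.83 yr.

10.8 yr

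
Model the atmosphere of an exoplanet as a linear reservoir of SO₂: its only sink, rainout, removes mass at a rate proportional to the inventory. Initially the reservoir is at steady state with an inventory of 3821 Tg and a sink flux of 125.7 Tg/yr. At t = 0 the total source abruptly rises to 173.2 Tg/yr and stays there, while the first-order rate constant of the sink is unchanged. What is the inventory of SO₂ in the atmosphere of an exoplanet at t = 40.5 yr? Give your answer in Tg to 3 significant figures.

The sink rate constant is k = F₀/M₀ = 125.7/3821 = 0.03290 yr⁻¹.
Solving dM/dt = F₁ − kM with M(0) = M₀ gives M(t) = F₁/k + (M₀ − F₁/k)·e^(−kt).
F₁/k = 173.2/0.03290 = 5264.9 Tg; kt = 0.03290 × 40.5 = 1.332, e^(−kt) = 0.2639.
M(40.5) = 5264.9 + (3821 − 5264.9) × 0.2639 = 5264.9 − 381.0 = 4883.9 Tg.

4880 Tg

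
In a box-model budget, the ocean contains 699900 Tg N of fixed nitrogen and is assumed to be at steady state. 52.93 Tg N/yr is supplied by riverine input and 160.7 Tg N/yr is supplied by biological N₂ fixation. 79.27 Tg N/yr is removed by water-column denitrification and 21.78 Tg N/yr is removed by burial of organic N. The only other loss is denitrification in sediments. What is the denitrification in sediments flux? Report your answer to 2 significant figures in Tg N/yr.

110 Tg N/yr

At steady state ΣF_in = ΣF_out.
ΣF_in = 52.93 + 160.7 = 213.63 Tg N/yr.
Denitrification in sediments flux = ΣF_in − (79.27 + 21.78) = 213.63 − 101.0 = 112.6 Tg N/yr.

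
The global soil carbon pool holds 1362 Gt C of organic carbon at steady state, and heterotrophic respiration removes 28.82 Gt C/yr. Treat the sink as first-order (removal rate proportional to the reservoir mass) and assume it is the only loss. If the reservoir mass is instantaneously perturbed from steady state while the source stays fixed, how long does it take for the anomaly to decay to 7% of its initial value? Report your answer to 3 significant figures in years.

126 yr

For a linear reservoir the anomaly decays as exp(−t/τ) with τ = M/F = 1362/28.82 = 47.26 yr.
exp(−t/τ) = 0.07 ⇒ t = −τ ln(0.07) = 47.26 × 2.659 = 125.7 yr.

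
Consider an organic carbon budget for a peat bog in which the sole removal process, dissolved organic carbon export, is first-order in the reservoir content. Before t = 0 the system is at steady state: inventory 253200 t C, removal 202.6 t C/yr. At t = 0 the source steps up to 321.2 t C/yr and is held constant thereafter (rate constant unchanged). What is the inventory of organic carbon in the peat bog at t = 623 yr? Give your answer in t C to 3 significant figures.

311000 t C

Residence time τ = M₀/F₀ = 1250 yr. The eventual steady state is M_∞ = M₀·(F₁/F₀) = 253200 × 321.2/202.6 = 401420 t C.
The anomaly ΔM(t) = M(t) − M_∞ decays as ΔM₀·e^(−t/τ) with ΔM₀ = 253200 − 401420 = −148200 t C.
At t = 623 yr, e^(−t/τ) = e^(−0.4985) = 0.6074, so ΔM = −90040 t C and M = 401420 − 90040 = 311390 t C.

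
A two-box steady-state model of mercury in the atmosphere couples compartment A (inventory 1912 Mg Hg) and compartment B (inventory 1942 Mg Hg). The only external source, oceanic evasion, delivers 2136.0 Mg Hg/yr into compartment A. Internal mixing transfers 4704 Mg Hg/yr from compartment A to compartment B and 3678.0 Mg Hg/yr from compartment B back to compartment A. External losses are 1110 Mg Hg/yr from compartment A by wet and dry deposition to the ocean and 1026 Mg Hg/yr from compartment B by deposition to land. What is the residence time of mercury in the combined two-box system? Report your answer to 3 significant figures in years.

1.80 yr

For the system as a whole, the A↔B exchange is internal and contributes nothing to the throughput; only the external sinks remove mass.
M_total = 1912 + 1942 = 3854.0 Mg Hg.
ΣF_external_out = 1110 + 1026 = 2136.0 Mg Hg/yr.
τ = M_total / ΣF_ext = 3854.0 / 2136.0 = 1.804 yr.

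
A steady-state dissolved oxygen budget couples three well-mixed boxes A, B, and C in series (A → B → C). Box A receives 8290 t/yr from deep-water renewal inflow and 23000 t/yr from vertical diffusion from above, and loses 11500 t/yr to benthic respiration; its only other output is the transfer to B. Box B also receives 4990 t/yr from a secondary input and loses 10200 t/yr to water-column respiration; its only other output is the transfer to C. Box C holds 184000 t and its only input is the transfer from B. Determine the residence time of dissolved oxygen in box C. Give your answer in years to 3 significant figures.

Box A: F(A→B) = (8290 + 23000) − 11500 = 19790 t/yr.
Box B: F(B→C) = (19790 + 4990) − 10200 = 14580 t/yr.
Box C throughput = its input = 14580 t/yr; τ = 184000 / 14580 = 12.62 yr.

12.6 yr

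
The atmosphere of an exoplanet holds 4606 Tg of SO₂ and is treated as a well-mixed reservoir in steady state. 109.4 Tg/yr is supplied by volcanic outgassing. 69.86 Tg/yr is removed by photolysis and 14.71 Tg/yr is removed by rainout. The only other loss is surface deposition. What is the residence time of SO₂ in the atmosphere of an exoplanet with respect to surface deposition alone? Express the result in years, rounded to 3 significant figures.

186 yr

At steady state ΣF_in = ΣF_out.
ΣF_in = 109.40 Tg/yr.
Surface deposition flux = ΣF_in − (69.86 + 14.71) = 109.40 − 84.57 = 24.83 Tg/yr.
τ = M / F = 4606 / 24.83 = 185.5 yr.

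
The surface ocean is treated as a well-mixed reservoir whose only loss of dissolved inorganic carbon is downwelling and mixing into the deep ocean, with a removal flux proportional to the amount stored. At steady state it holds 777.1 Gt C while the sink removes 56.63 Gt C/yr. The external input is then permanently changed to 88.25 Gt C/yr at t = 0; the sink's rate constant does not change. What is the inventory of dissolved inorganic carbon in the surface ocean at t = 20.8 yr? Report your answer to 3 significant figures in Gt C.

1120 Gt C

The sink rate constant is k = F₀/M₀ = 56.63/777.1 = 0.07287 yr⁻¹.
Solving dM/dt = F₁ − kM with M(0) = M₀ gives M(t) = F₁/k + (M₀ − F₁/k)·e^(−kt).
F₁/k = 88.25/0.07287 = 1211.0 Gt C; kt = 0.07287 × 20.8 = 1.516, e^(−kt) = 0.2196.
M(20.8) = 1211.0 + (777.1 − 1211.0) × 0.2196 = 1211.0 − 95.30 = 1115.7 Gt C.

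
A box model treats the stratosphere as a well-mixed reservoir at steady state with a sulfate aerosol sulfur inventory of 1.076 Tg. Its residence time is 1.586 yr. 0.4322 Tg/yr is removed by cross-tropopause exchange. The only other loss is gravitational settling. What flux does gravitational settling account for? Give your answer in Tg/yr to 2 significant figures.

0.25 Tg/yr

Total removal F = M/τ = 1.076 / 1.586 = 0.6784 Tg/yr.
Gravitational settling = F − (0.4322) = 0.6784 − 0.4322 = 0.2462 Tg/yr.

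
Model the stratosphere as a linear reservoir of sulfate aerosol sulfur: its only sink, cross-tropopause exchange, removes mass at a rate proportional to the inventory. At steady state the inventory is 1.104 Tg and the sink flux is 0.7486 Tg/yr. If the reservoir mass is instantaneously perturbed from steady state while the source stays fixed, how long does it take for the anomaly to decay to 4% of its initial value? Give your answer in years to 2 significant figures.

For a linear reservoir the anomaly decays as exp(−t/τ) with τ = M/F = 1.104/0.7486 = 1.475 yr.
exp(−t/τ) = 0.04 ⇒ t = −τ ln(0.04) = 1.475 × 3.219 = 4.747 yr.

4.7 yr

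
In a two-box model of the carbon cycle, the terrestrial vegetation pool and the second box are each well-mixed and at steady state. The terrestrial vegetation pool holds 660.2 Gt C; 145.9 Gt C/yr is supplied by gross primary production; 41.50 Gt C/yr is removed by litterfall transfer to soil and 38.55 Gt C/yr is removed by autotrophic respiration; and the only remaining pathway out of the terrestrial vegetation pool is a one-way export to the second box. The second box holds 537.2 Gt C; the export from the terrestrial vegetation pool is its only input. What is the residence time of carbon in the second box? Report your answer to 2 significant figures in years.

8.2 yr

Balance the terrestrial vegetation pool: ΣF_in = 145.90 Gt C/yr.
Export to the second box = ΣF_in − (41.50 + 38.55) = 65.850 Gt C/yr.
At steady state the output of the second box equals its input, 65.850 Gt C/yr.
τ = M / F = 537.2 / 65.850 = 8.158 yr.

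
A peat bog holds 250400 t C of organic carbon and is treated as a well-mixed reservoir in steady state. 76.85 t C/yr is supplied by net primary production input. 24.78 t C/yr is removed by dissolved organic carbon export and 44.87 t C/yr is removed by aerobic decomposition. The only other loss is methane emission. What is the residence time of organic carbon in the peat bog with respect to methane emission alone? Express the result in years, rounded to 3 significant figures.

At steady state ΣF_in = ΣF_out.
ΣF_in = 76.850 t C/yr.
Methane emission flux = ΣF_in − (24.78 + 44.87) = 76.850 − 69.65 = 7.200 t C/yr.
τ = M / F = 250400 / 7.200 = 34780 yr.

34800 yr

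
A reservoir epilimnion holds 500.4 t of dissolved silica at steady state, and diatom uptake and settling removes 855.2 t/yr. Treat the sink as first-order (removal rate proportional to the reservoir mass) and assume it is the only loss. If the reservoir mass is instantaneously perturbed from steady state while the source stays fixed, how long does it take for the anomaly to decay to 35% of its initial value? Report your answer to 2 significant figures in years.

For a linear reservoir the anomaly decays as exp(−t/τ) with τ = M/F = 500.4/855.2 = 0.5851 yr.
exp(−t/τ) = 0.35 ⇒ t = −τ ln(0.35) = 0.5851 × 1.050 = 0.6143 yr.

0.61 yr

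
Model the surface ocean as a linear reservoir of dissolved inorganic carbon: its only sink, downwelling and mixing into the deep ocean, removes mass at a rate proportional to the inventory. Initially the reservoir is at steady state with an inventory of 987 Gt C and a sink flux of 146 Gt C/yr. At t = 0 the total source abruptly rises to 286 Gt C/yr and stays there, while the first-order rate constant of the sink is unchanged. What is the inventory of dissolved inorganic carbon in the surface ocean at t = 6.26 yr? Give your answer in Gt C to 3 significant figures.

τ = M₀/F₀ = 987/146 = 6.760 yr; rate constant k = 1/τ.
New steady state M_∞ = F₁/k = F₁·τ = 286 × 6.760 = 1933.4 Gt C.
M(t) = M_∞ + (M₀ − M_∞)·e^(−t/τ); t/τ = 6.26/6.760 = 0.9260, so e^(−t/τ) = 0.3961.
M(t) = 1933.4 − 946.4 × 0.3961 = 1558.5 Gt C.

1560 Gt C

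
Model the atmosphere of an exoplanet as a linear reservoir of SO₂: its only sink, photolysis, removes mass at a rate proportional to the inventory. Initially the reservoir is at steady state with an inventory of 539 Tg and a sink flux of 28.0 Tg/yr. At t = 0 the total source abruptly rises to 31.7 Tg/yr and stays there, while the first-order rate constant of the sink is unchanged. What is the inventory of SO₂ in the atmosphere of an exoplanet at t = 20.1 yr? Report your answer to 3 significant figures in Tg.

585 Tg

The sink rate constant is k = F₀/M₀ = 28.0/539 = 0.05195 yr⁻¹.
Solving dM/dt = F₁ − kM with M(0) = M₀ gives M(t) = F₁/k + (M₀ − F₁/k)·e^(−kt).
F₁/k = 31.7/0.05195 = 610.23 Tg; kt = 0.05195 × 20.1 = 1.044, e^(−kt) = 0.3520.
M(20.1) = 610.23 + (539 − 610.23) × 0.3520 = 610.23 − 25.07 = 585.15 Tg.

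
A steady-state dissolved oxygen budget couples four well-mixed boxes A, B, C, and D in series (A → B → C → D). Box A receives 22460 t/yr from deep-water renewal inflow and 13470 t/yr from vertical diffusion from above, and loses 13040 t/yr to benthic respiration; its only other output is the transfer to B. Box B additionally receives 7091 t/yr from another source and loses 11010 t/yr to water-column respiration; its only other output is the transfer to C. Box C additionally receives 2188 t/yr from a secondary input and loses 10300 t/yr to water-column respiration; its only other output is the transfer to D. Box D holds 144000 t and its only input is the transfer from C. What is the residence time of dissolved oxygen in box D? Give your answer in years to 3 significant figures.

Box A: F(A→B) = (22460 + 13470) − 13040 = 22890 t/yr.
Box B: F(B→C) = (22890 + 7091) − 11010 = 18971 t/yr.
Box C: F(C→D) = (18971 + 2188) − 10300 = 10859 t/yr.
Box D throughput = its input = 10859 t/yr; τ = 144000 / 10859 = 13.26 yr.

13.3 yr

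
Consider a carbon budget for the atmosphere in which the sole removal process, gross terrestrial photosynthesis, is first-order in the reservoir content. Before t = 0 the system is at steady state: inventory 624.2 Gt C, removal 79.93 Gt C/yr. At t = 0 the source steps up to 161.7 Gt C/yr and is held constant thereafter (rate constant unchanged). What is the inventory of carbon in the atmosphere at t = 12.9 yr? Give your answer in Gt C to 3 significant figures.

The sink rate constant is k = F₀/M₀ = 79.93/624.2 = 0.1281 yr⁻¹.
Solving dM/dt = F₁ − kM with M(0) = M₀ gives M(t) = F₁/k + (M₀ − F₁/k)·e^(−kt).
F₁/k = 161.7/0.1281 = 1262.8 Gt C; kt = 0.1281 × 12.9 = 1.652, e^(−kt) = 0.1917.
M(12.9) = 1262.8 + (624.2 − 1262.8) × 0.1917 = 1262.8 − 122.4 = 1140.4 Gt C.

1140 Gt C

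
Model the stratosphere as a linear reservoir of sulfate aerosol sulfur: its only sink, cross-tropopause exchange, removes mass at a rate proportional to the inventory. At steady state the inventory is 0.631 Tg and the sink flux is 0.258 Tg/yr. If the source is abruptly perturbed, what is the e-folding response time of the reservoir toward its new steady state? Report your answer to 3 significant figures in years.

2.45 yr

For a linear reservoir the response time equals the residence time τ = M/F.
τ = 0.631 / 0.258 = 2.446 yr.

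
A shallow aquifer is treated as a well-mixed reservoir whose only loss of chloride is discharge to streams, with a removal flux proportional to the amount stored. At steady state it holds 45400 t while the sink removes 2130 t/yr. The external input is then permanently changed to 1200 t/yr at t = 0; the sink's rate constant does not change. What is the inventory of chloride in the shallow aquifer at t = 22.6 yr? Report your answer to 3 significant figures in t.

Residence time τ = M₀/F₀ = 21.31 yr. The eventual steady state is M_∞ = M₀·(F₁/F₀) = 45400 × 1200/2130 = 25577 t.
The anomaly ΔM(t) = M(t) − M_∞ decays as ΔM₀·e^(−t/τ) with ΔM₀ = 45400 − 25577 = 19820 t.
At t = 22.6 yr, e^(−t/τ) = e^(−1.060) = 0.3463, so ΔM = 6866 t and M = 25577 + 6866 = 32443 t.

32400 t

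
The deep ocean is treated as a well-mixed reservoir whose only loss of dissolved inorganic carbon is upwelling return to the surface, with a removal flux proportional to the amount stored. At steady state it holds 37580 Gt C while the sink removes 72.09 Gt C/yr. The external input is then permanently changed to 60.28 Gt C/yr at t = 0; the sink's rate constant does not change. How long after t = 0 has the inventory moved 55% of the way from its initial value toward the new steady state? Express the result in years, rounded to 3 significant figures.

416 yr

τ = M₀/F₀ = 37580/72.09 = 521.3 yr.
The remaining gap fraction is e^(−t/τ); 55% covered ⇒ e^(−t/τ) = 0.450.
t = −τ ln(0.450) = 521.3 × 0.7985 = 416.3 yr.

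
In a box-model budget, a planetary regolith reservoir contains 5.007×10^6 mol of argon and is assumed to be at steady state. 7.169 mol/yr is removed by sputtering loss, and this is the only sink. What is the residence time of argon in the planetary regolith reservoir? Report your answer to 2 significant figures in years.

700000 yr

τ = M / F = 5.007×10^6 / 7.169 = 698400 yr.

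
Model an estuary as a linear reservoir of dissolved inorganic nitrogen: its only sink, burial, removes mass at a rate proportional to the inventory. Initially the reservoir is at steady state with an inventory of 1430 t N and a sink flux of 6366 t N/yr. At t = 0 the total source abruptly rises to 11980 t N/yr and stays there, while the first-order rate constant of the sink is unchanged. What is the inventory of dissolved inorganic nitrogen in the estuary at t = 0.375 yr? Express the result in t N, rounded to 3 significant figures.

τ = M₀/F₀ = 1430/6366 = 0.2246 yr; rate constant k = 1/τ.
New steady state M_∞ = F₁/k = F₁·τ = 11980 × 0.2246 = 2691.1 t N.
M(t) = M_∞ + (M₀ − M_∞)·e^(−t/τ); t/τ = 0.375/0.2246 = 1.669, so e^(−t/τ) = 0.1884.
M(t) = 2691.1 − 1261 × 0.1884 = 2453.5 t N.

2450 t N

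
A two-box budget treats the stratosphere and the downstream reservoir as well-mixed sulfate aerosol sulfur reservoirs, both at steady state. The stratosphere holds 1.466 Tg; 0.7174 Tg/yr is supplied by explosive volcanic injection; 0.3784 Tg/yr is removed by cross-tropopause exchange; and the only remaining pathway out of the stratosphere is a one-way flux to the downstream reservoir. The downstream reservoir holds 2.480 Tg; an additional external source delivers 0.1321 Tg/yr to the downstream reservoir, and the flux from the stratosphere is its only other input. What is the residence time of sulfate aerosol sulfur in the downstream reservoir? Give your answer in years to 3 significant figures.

Balance the stratosphere: ΣF_in = 0.71740 Tg/yr.
Flux to the downstream reservoir = ΣF_in − (0.3784) = 0.33900 Tg/yr.
Total input to the downstream reservoir = 0.33900 + 0.1321 = 0.47110 Tg/yr; at steady state this equals its total output.
τ = M / F = 2.480 / 0.47110 = 5.264 yr.

5.26 yr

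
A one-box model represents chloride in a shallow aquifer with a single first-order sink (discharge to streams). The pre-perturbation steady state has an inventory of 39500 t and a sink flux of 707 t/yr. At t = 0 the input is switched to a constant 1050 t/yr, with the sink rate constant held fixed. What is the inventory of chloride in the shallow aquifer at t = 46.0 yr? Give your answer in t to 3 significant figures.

50300 t

The sink rate constant is k = F₀/M₀ = 707/39500 = 0.01790 yr⁻¹.
Solving dM/dt = F₁ − kM with M(0) = M₀ gives M(t) = F₁/k + (M₀ − F₁/k)·e^(−kt).
F₁/k = 1050/0.01790 = 58663 t; kt = 0.01790 × 46.0 = 0.8233, e^(−kt) = 0.4390.
M(46.0) = 58663 + (39500 − 58663) × 0.4390 = 58663 − 8412 = 50251 t.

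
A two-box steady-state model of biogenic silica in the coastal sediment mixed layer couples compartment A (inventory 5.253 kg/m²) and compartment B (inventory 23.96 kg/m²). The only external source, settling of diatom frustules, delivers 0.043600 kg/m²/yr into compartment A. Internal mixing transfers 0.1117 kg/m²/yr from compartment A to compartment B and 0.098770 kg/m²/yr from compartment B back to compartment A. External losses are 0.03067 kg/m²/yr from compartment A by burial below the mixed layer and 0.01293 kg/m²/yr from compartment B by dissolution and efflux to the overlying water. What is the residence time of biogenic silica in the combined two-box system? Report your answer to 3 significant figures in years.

Residence time in the combined system uses the total inventory and the total *external* removal — internal exchanges between the two boxes cancel.
M_total = 5.253 + 23.96 = 29.213 kg/m².
ΣF_external_out = 0.03067 + 0.01293 = 0.043600 kg/m²/yr.
τ = M_total / ΣF_ext = 29.213 / 0.043600 = 670.0 yr.

670 yr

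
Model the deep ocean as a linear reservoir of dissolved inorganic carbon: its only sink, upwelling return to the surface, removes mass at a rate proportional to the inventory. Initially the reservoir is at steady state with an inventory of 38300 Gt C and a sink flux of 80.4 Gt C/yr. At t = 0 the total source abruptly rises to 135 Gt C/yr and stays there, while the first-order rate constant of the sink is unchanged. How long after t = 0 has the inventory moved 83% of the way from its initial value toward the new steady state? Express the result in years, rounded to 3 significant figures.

844 yr

τ = M₀/F₀ = 38300/80.4 = 476.4 yr.
The remaining gap fraction is e^(−t/τ); 83% covered ⇒ e^(−t/τ) = 0.170.
t = −τ ln(0.170) = 476.4 × 1.772 = 844.1 yr.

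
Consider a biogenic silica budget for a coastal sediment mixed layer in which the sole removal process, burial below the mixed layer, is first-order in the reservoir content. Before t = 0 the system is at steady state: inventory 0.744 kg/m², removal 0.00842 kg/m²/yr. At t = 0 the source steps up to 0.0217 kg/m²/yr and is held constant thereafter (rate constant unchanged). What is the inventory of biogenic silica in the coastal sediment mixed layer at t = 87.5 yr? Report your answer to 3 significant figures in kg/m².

Residence time τ = M₀/F₀ = 88.36 yr. The eventual steady state is M_∞ = M₀·(F₁/F₀) = 0.744 × 0.0217/0.00842 = 1.9174 kg/m².
The anomaly ΔM(t) = M(t) − M_∞ decays as ΔM₀·e^(−t/τ) with ΔM₀ = 0.744 − 1.9174 = −1.173 kg/m².
At t = 87.5 yr, e^(−t/τ) = e^(−0.9903) = 0.3715, so ΔM = −0.4359 kg/m² and M = 1.9174 − 0.4359 = 1.4815 kg/m².

1.48 kg/m²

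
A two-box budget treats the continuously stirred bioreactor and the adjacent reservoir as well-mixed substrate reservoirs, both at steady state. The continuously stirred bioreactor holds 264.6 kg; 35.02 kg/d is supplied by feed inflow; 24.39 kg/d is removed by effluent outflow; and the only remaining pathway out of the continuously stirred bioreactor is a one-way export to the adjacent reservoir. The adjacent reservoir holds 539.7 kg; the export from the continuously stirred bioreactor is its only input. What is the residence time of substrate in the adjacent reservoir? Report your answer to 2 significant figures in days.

51 d

Balance the continuously stirred bioreactor: ΣF_in = 35.020 kg/d.
Export to the adjacent reservoir = ΣF_in − (24.39) = 10.630 kg/d.
At steady state the output of the adjacent reservoir equals its input, 10.630 kg/d.
τ = M / F = 539.7 / 10.630 = 50.77 d.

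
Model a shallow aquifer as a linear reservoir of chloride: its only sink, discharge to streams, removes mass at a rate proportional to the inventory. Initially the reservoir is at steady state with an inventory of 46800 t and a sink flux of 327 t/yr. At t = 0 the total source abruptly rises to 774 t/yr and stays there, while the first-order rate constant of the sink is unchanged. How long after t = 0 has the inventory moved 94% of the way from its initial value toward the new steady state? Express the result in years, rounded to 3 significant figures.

403 yr

τ = M₀/F₀ = 46800/327 = 143.1 yr.
The remaining gap fraction is e^(−t/τ); 94% covered ⇒ e^(−t/τ) = 0.0600.
t = −τ ln(0.0600) = 143.1 × 2.813 = 402.7 yr.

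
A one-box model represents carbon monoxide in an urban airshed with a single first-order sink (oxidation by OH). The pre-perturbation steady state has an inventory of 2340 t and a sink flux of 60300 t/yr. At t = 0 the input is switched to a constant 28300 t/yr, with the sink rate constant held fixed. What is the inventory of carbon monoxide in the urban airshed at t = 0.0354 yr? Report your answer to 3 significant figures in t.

1600 t

The sink rate constant is k = F₀/M₀ = 60300/2340 = 25.77 yr⁻¹.
Solving dM/dt = F₁ − kM with M(0) = M₀ gives M(t) = F₁/k + (M₀ − F₁/k)·e^(−kt).
F₁/k = 28300/25.77 = 1098.2 t; kt = 25.77 × 0.0354 = 0.9122, e^(−kt) = 0.4016.
M(0.0354) = 1098.2 + (2340 − 1098.2) × 0.4016 = 1098.2 + 498.7 = 1596.9 t.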